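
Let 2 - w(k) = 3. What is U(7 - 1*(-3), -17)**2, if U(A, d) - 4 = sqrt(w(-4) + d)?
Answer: -2 + 24*I*sqrt(2) ≈ -2.0 + 33.941*I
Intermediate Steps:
w(k) = -1 (w(k) = 2 - 1*3 = 2 - 3 = -1)
U(A, d) = 4 + sqrt(-1 + d)
U(7 - 1*(-3), -17)**2 = (4 + sqrt(-1 - 17))**2 = (4 + sqrt(-18))**2 = (4 + 3*I*sqrt(2))**2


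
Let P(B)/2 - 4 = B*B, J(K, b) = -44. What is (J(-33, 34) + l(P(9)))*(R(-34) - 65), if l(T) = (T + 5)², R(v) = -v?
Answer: -948011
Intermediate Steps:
P(B) = 8 + 2*B² (P(B) = 8 + 2*(B*B) = 8 + 2*B²)
l(T) = (5 + T)²
(J(-33, 34) + l(P(9)))*(R(-34) - 65) = (-44 + (5 + (8 + 2*9²))²)*(-1*(-34) - 65) = (-44 + (5 + (8 + 2*81))²)*(34 - 65) = (-44 + (5 + (8 + 162))²)*(-31) = (-44 + (5 + 170)²)*(-31) = (-44 + 175²)*(-31) = (-44 + 30625)*(-31) = 30581*(-31) = -948011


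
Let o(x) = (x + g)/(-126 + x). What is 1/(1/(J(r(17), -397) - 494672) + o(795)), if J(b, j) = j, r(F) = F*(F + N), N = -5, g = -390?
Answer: 110400387/66834092 ≈ 1.6519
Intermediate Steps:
r(F) = F*(-5 + F) (r(F) = F*(F - 5) = F*(-5 + F))
o(x) = (-390 + x)/(-126 + x) (o(x) = (x - 390)/(-126 + x) = (-390 + x)/(-126 + x))
1/(1/(J(r(17), -397) - 494672) + o(795)) = 1/(1/(-397 - 494672) + (-390 + 795)/(-126 + 795)) = 1/(1/(-495069) + 405/669) = 1/(-1/495069 + (1/669)*405) = 1/(-1/495069 + 135/223) = 1/(66834092/110400387) = 110400387/66834092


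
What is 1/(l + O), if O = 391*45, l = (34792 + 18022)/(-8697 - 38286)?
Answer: 46983/826613071 ≈ 5.6838e-5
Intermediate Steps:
l = -52814/46983 (l = 52814/(-46983) = 52814*(-1/46983) = -52814/46983 ≈ -1.1241)
O = 17595
1/(l + O) = 1/(-52814/46983 + 17595) = 1/(826613071/46983) = 46983/826613071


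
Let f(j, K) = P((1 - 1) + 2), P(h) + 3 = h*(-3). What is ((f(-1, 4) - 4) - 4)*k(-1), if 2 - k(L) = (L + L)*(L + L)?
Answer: 34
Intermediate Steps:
P(h) = -3 - 3*h (P(h) = -3 + h*(-3) = -3 - 3*h)
f(j, K) = -9 (f(j, K) = -3 - 3*((1 - 1) + 2) = -3 - 3*(0 + 2) = -3 - 3*2 = -3 - 6 = -9)
k(L) = 2 - 4*L² (k(L) = 2 - (L + L)*(L + L) = 2 - 2*L*2*L = 2 - 4*L²)
((f(-1, 4) - 4) - 4)*k(-1) = ((-9 - 4) - 4)*(2 - 4*(-1)²) = (-13 - 4)*(2 - 4*1) = -17*(2 - 4) = -17*(-2) = 34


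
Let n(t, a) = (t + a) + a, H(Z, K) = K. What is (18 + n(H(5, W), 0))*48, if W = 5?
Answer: 1104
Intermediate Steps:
n(t, a) = t + 2*a (n(t, a) = (a + t) + a = t + 2*a)
(18 + n(H(5, W), 0))*48 = (18 + (5 + 2*0))*48 = (18 + (5 + 0))*48 = (18 + 5)*48 = 23*48 = 1104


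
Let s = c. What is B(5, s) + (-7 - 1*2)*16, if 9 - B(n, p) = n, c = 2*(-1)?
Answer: -140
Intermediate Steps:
c = -2
s = -2
B(n, p) = 9 - n
B(5, s) + (-7 - 1*2)*16 = (9 - 1*5) + (-7 - 1*2)*16 = (9 - 5) + (-7 - 2)*16 = 4 - 9*16 = 4 - 144 = -140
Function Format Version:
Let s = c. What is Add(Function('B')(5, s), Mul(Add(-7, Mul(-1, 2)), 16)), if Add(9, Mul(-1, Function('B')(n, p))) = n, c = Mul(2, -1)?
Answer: -140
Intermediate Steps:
c = -2
s = -2
Function('B')(n, p) = Add(9, Mul(-1, n))
Add(Function('B')(5, s), Mul(Add(-7, Mul(-1, 2)), 16)) = Add(Add(9, Mul(-1, 5)), Mul(Add(-7, Mul(-1, 2)), 16)) = Add(Add(9, -5), Mul(Add(-7, -2), 16)) = Add(4, Mul(-9, 16)) = Add(4, -144) = -140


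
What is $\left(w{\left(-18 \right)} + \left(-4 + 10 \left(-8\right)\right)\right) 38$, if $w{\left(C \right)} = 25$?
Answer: $-2242$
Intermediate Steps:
$\left(w{\left(-18 \right)} + \left(-4 + 10 \left(-8\right)\right)\right) 38 = \left(25 + \left(-4 + 10 \left(-8\right)\right)\right) 38 = \left(25 - 84\right) 38 = \left(-59\right) 38 = -2242$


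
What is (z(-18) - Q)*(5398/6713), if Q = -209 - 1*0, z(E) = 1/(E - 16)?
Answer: 391355/2329 ≈ 168.04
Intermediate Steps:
z(E) = 1/(-16 + E)
Q = -209 (Q = -209 + 0 = -209)
(z(-18) - Q)*(5398/6713) = (1/(-16 - 18) - 1*(-209))*(5398/6713) = (1/(-34) + 209)*(5398*(1/6713)) = (-1/34 + 209)*(5398/6713) = (7105/34)*(5398/6713) = 391355/2329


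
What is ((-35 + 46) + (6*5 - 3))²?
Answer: 1444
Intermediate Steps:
((-35 + 46) + (6*5 - 3))² = (11 + (30 - 3))² = (11 + 27)² = 38² = 1444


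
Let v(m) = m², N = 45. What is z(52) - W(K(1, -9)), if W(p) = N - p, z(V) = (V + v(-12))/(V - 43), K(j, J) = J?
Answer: -290/9 ≈ -32.222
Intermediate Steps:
z(V) = (144 + V)/(-43 + V) (z(V) = (V + (-12)²)/(V - 43) = (V + 144)/(-43 + V) = (144 + V)/(-43 + V))
W(p) = 45 - p
z(52) - W(K(1, -9)) = (144 + 52)/(-43 + 52) - (45 - 1*(-9)) = 196/9 - (45 + 9) = (⅑)*196 - 1*54 = 196/9 - 54 = -290/9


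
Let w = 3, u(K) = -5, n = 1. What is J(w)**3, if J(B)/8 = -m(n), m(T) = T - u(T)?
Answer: -110592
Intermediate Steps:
m(T) = 5 + T (m(T) = T - 1*(-5) = T + 5 = 5 + T)
J(B) = -48 (J(B) = 8*(-(5 + 1)) = 8*(-1*6) = 8*(-6) = -48)
J(w)**3 = (-48)**3 = -110592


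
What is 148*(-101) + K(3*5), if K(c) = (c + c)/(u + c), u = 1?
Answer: -119569/8 ≈ -14946.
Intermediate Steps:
K(c) = 2*c/(1 + c) (K(c) = (c + c)/(1 + c) = (2*c)/(1 + c) = 2*c/(1 + c))
148*(-101) + K(3*5) = 148*(-101) + 2*(3*5)/(1 + 3*5) = -14948 + 2*15/(1 + 15) = -14948 + 2*15/16 = -14948 + 2*15*(1/16) = -14948 + 15/8 = -119569/8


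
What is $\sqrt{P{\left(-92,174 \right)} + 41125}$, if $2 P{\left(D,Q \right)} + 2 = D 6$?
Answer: $4 \sqrt{2553} \approx 202.11$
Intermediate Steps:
$P{\left(D,Q \right)} = -1 + 3 D$ ($P{\left(D,Q \right)} = -1 + \frac{D 6}{2} = -1 + \frac{6 D}{2} = -1 + 3 D$)
$\sqrt{P{\left(-92,174 \right)} + 41125} = \sqrt{\left(-1 + 3 \left(-92\right)\right) + 41125} = \sqrt{\left(-1 - 276\right) + 41125} = \sqrt{-277 + 41125} = \sqrt{40848} = 4 \sqrt{2553}$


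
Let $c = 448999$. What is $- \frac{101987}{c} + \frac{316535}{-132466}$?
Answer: $- \frac{155633708407}{59477101534} \approx -2.6167$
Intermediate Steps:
$- \frac{101987}{c} + \frac{316535}{-132466} = - \frac{101987}{448999} + \frac{316535}{-132466} = \left(-101987\right) \frac{1}{448999} + 316535 \left(- \frac{1}{132466}\right) = - \frac{101987}{448999} - \frac{316535}{132466} = - \frac{155633708407}{59477101534}$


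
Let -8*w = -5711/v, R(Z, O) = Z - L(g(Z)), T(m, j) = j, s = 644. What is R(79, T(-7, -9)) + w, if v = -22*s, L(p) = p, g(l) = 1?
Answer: 8835121/113344 ≈ 77.950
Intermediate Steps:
v = -14168 (v = -22*644 = -14168)
R(Z, O) = -1 + Z (R(Z, O) = Z - 1*1 = Z - 1 = -1 + Z)
w = -5711/113344 (w = -(-5711)/(8*(-14168)) = -(-5711)*(-1)/(8*14168) = -⅛*5711/14168 = -5711/113344 ≈ -0.050386)
R(79, T(-7, -9)) + w = (-1 + 79) - 5711/113344 = 78 - 5711/113344 = 8835121/113344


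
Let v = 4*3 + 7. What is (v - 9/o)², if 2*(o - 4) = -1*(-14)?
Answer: 40000/121 ≈ 330.58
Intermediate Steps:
o = 11 (o = 4 + (-1*(-14))/2 = 4 + (½)*14 = 4 + 7 = 11)
v = 19 (v = 12 + 7 = 19)
(v - 9/o)² = (19 - 9/11)² = (200/11)² = 40000/121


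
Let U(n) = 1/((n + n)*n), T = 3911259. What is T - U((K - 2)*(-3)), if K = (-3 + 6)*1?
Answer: 70402661/18 ≈ 3.9113e+6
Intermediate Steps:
K = 3 (K = 3*1 = 3)
U(n) = 1/(2*n²) (U(n) = 1/(((2*n))*n) = (1/(2*n))/n = 1/(2*n²))
T - U((K - 2)*(-3)) = 3911259 - 1/(2*((3 - 2)*(-3))²) = 3911259 - 1/(2*(1*(-3))²) = 3911259 - 1/(2*(-3)²) = 3911259 - 1/(2*9) = 3911259 - 1*1/18 = 3911259 - 1/18 = 70402661/18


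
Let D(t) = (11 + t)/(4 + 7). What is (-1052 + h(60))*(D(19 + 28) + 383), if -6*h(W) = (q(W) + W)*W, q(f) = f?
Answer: -9618292/11 ≈ -8.7439e+5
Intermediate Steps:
D(t) = 1 + t/11 (D(t) = (11 + t)/11 = (11 + t)*(1/11) = 1 + t/11)
h(W) = -W²/3 (h(W) = -(W + W)*W/6 = -2*W*W/6 = -W²/3)
(-1052 + h(60))*(D(19 + 28) + 383) = (-1052 - ⅓*60²)*((1 + (19 + 28)/11) + 383) = (-1052 - ⅓*3600)*((1 + (1/11)*47) + 383) = (-1052 - 1200)*((1 + 47/11) + 383) = -2252*(58/11 + 383) = -2252*4271/11 = -9618292/11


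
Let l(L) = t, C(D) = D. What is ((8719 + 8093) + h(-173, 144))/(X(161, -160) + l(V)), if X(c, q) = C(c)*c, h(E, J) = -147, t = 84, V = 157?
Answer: 3333/5201 ≈ 0.64084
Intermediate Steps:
l(L) = 84
X(c, q) = c² (X(c, q) = c*c = c²)
((8719 + 8093) + h(-173, 144))/(X(161, -160) + l(V)) = ((8719 + 8093) - 147)/(161² + 84) = (16812 - 147)/(25921 + 84) = 16665/26005 = 16665*(1/26005) = 3333/5201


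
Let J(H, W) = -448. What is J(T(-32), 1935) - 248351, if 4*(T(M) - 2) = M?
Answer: -248799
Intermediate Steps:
T(M) = 2 + M/4
J(T(-32), 1935) - 248351 = -448 - 248351 = -248799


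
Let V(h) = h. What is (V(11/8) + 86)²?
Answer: 488601/64 ≈ 7634.4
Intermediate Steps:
(V(11/8) + 86)² = (11/8 + 86)² = (699/8)² = 488601/64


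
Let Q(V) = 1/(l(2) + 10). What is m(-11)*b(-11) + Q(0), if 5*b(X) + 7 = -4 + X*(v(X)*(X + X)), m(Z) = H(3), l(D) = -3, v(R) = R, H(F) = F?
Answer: -56128/35 ≈ -1603.7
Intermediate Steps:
m(Z) = 3
Q(V) = ⅐ (Q(V) = 1/(-3 + 10) = 1/7 = ⅐)
b(X) = -11/5 + 2*X³/5 (b(X) = -7/5 + (-4 + X*(X*(X + X)))/5 = -7/5 + (-4 + X*(X*(2*X)))/5 = -7/5 + (-4 + X*(2*X²))/5 = -7/5 + (-4 + 2*X³)/5 = -7/5 + (-⅘ + 2*X³/5) = -11/5 + 2*X³/5)
m(-11)*b(-11) + Q(0) = 3*(-11/5 + (⅖)*(-11)³) + ⅐ = 3*(-11/5 + (⅖)*(-1331)) + ⅐ = 3*(-11/5 - 2662/5) + ⅐ = 3*(-2673/5) + ⅐ = -8019/5 + ⅐ = -56128/35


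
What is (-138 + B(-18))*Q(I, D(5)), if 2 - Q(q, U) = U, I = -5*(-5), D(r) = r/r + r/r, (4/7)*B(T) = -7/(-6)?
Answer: 0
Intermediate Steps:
B(T) = 49/24 (B(T) = 7*(-7/(-6))/4 = 7*(-7*(-⅙))/4 = (7/4)*(7/6) = 49/24)
D(r) = 2 (D(r) = 1 + 1 = 2)
I = 25
Q(q, U) = 2 - U
(-138 + B(-18))*Q(I, D(5)) = (-138 + 49/24)*(2 - 1*2) = -3263*(2 - 2)/24 = -3263/24*0 = 0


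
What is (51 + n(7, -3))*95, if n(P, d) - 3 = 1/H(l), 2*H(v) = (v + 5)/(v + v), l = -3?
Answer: 4560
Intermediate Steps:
H(v) = (5 + v)/(4*v) (H(v) = ((v + 5)/(v + v))/2 = ((5 + v)/((2*v)))/2 = ((5 + v)*(1/(2*v)))/2 = ((5 + v)/(2*v))/2 = (5 + v)/(4*v))
n(P, d) = -3 (n(P, d) = 3 + 1/((¼)*(5 - 3)/(-3)) = 3 + 1/((¼)*(-⅓)*2) = 3 + 1/(-⅙) = 3 - 6 = -3)
(51 + n(7, -3))*95 = (51 - 3)*95 = 48*95 = 4560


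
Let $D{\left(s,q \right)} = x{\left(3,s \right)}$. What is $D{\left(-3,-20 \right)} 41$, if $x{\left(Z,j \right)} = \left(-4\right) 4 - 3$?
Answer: $-779$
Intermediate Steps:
$x{\left(Z,j \right)} = -19$ ($x{\left(Z,j \right)} = -16 - 3 = -19$)
$D{\left(s,q \right)} = -19$
$D{\left(-3,-20 \right)} 41 = \left(-19\right) 41 = -779$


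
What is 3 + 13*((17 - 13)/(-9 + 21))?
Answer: 22/3 ≈ 7.3333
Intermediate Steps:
3 + 13*((17 - 13)/(-9 + 21)) = 3 + 13*(4/12) = 3 + 13*(4*(1/12)) = 3 + 13*(1/3) = 3 + 13/3 = 22/3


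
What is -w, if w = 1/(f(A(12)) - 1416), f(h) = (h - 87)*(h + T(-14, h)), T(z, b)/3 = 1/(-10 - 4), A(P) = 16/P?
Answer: 126/190495 ≈ 0.00066143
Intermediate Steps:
T(z, b) = -3/14 (T(z, b) = 3/(-10 - 4) = 3/(-14) = 3*(-1/14) = -3/14)
f(h) = (-87 + h)*(-3/14 + h) (f(h) = (h - 87)*(h - 3/14) = (-87 + h)*(-3/14 + h))
w = -126/190495 (w = 1/((261/14 + (16/12)**2 - 9768/(7*12)) - 1416) = 1/((261/14 + (16*(1/12))**2 - 9768/(7*12)) - 1416) = 1/((261/14 + (4/3)**2 - 1221/14*4/3) - 1416) = 1/((261/14 + 16/9 - 814/7) - 1416) = 1/(-12079/126 - 1416) = 1/(-190495/126) = -126/190495 ≈ -0.00066143)
-w = -1*(-126/190495) = 126/190495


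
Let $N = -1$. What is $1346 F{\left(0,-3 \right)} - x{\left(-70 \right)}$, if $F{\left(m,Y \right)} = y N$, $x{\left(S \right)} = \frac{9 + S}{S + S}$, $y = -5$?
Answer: $\frac{942139}{140} \approx 6729.6$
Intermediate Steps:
$x{\left(S \right)} = \frac{9 + S}{2 S}$
$F{\left(m,Y \right)} = 5$ ($F{\left(m,Y \right)} = \left(-5\right) \left(-1\right) = 5$)
$1346 F{\left(0,-3 \right)} - x{\left(-70 \right)} = 1346 \cdot 5 - \frac{9 - 70}{2 \left(-70\right)} = 6730 - \frac{1}{2} \left(- \frac{1}{70}\right) \left(-61\right) = 6730 - \frac{61}{140} = \frac{942139}{140}$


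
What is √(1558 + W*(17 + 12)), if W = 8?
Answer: √1790 ≈ 42.308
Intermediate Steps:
√(1558 + W*(17 + 12)) = √(1558 + 8*(17 + 12)) = √(1558 + 8*29) = √(1558 + 232) = √1790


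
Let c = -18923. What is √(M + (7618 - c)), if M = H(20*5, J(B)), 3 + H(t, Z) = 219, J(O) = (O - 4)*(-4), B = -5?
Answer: 3*√2973 ≈ 163.58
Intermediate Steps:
J(O) = 16 - 4*O (J(O) = (-4 + O)*(-4) = 16 - 4*O)
H(t, Z) = 216 (H(t, Z) = -3 + 219 = 216)
M = 216
√(M + (7618 - c)) = √(216 + (7618 - 1*(-18923))) = √(216 + (7618 + 18923)) = √(216 + 26541) = √26757 = 3*√2973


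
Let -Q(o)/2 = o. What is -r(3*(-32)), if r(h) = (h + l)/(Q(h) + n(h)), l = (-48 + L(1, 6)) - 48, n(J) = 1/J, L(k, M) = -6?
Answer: 19008/18431 ≈ 1.0313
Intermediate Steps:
Q(o) = -2*o
l = -102 (l = (-48 - 6) - 48 = -54 - 48 = -102)
r(h) = (-102 + h)/(1/h - 2*h) (r(h) = (h - 102)/(-2*h + 1/h) = (-102 + h)/(1/h - 2*h))
-r(3*(-32)) = -3*(-32)*(102 - 3*(-32))/(-1 + 2*(3*(-32))²) = -(-96)*(102 - 1*(-96))/(-1 + 2*(-96)²) = -(-96)*(102 + 96)/(-1 + 2*9216) = -(-96)*198/(-1 + 18432) = -(-96)*198/18431 = -1*(-19008/18431) = 19008/18431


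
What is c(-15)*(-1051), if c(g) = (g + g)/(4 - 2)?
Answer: 15765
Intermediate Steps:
c(g) = g (c(g) = (2*g)/2 = (2*g)*(½) = g)
c(-15)*(-1051) = -15*(-1051) = 15765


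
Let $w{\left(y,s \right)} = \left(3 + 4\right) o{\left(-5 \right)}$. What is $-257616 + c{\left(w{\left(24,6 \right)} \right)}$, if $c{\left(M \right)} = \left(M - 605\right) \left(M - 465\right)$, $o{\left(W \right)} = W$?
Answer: $62384$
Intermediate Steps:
$w{\left(y,s \right)} = -35$ ($w{\left(y,s \right)} = \left(3 + 4\right) \left(-5\right) = 7 \left(-5\right) = -35$)
$c{\left(M \right)} = \left(-605 + M\right) \left(-465 + M\right)$
$-257616 + c{\left(w{\left(24,6 \right)} \right)} = -257616 + \left(281325 + \left(-35\right)^{2} - -37450\right) = -257616 + \left(281325 + 1225 + 37450\right) = -257616 + 320000 = 62384$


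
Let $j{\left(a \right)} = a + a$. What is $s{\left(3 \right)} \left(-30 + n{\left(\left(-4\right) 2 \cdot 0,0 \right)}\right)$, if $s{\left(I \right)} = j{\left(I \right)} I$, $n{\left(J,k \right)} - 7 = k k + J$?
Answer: $-414$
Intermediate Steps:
$j{\left(a \right)} = 2 a$
$n{\left(J,k \right)} = 7 + J + k^{2}$ ($n{\left(J,k \right)} = 7 + \left(k k + J\right) = 7 + \left(k^{2} + J\right) = 7 + \left(J + k^{2}\right) = 7 + J + k^{2}$)
$s{\left(I \right)} = 2 I^{2}$ ($s{\left(I \right)} = 2 I I = 2 I^{2}$)
$s{\left(3 \right)} \left(-30 + n{\left(\left(-4\right) 2 \cdot 0,0 \right)}\right) = 2 \cdot 3^{2} \left(-30 + \left(7 + \left(-4\right) 2 \cdot 0 + 0^{2}\right)\right) = 2 \cdot 9 \left(-30 + \left(7 - 0 + 0\right)\right) = 18 \left(-30 + \left(7 + 0 + 0\right)\right) = 18 \left(-30 + 7\right) = 18 \left(-23\right) = -414$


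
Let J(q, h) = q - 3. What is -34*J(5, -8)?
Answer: -68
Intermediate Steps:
J(q, h) = -3 + q
-34*J(5, -8) = -34*(-3 + 5) = -34*2 = -1*68 = -68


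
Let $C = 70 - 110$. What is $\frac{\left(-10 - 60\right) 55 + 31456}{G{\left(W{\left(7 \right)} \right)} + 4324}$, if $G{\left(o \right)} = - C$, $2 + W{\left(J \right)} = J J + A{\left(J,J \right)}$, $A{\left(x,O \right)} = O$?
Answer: $\frac{13803}{2182} \approx 6.3259$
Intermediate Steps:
$C = -40$ ($C = 70 - 110 = -40$)
$W{\left(J \right)} = -2 + J + J^{2}$ ($W{\left(J \right)} = -2 + \left(J J + J\right) = -2 + \left(J^{2} + J\right) = -2 + \left(J + J^{2}\right) = -2 + J + J^{2}$)
$G{\left(o \right)} = 40$ ($G{\left(o \right)} = \left(-1\right) \left(-40\right) = 40$)
$\frac{\left(-10 - 60\right) 55 + 31456}{G{\left(W{\left(7 \right)} \right)} + 4324} = \frac{\left(-10 - 60\right) 55 + 31456}{40 + 4324} = \frac{\left(-70\right) 55 + 31456}{4364} = \left(-3850 + 31456\right) \frac{1}{4364} = 27606 \cdot \frac{1}{4364} = \frac{13803}{2182}$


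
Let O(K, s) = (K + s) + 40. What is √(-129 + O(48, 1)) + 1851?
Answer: 1851 + 2*I*√10 ≈ 1851.0 + 6.3246*I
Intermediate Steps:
O(K, s) = 40 + K + s
√(-129 + O(48, 1)) + 1851 = √(-129 + (40 + 48 + 1)) + 1851 = √(-129 + 89) + 1851 = √(-40) + 1851 = 2*I*√10 + 1851 = 1851 + 2*I*√10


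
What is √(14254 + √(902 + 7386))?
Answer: √(14254 + 4*√518) ≈ 119.77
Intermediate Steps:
√(14254 + √(902 + 7386)) = √(14254 + √8288) = √(14254 + 4*√518)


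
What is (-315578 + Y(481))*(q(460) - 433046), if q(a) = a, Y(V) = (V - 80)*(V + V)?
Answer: -30360615824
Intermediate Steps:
Y(V) = 2*V*(-80 + V) (Y(V) = (-80 + V)*(2*V) = 2*V*(-80 + V))
(-315578 + Y(481))*(q(460) - 433046) = (-315578 + 2*481*(-80 + 481))*(460 - 433046) = (-315578 + 2*481*401)*(-432586) = (-315578 + 385762)*(-432586) = 70184*(-432586) = -30360615824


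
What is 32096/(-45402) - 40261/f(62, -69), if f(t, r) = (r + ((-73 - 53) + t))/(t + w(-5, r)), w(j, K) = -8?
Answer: 371067470/22701 ≈ 16346.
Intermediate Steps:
f(t, r) = (-126 + r + t)/(-8 + t) (f(t, r) = (r + ((-73 - 53) + t))/(t - 8) = (r + (-126 + t))/(-8 + t) = (-126 + r + t)/(-8 + t))
32096/(-45402) - 40261/f(62, -69) = 32096/(-45402) - 40261*(-8 + 62)/(-126 - 69 + 62) = 32096*(-1/45402) - 40261/(-133/54) = -16048/22701 - 40261/((1/54)*(-133)) = -16048/22701 - 40261/(-133/54) = -16048/22701 - 40261*(-54/133) = -16048/22701 + 114426/7 = 371067470/22701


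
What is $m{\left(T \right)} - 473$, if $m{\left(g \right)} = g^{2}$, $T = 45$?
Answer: $1552$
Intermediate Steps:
$m{\left(T \right)} - 473 = 45^{2} - 473 = 2025 - 473 = 1552$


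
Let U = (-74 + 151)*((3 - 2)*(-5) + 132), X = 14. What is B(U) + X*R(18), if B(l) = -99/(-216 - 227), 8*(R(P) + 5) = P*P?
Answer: 220270/443 ≈ 497.22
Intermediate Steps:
U = 9779 (U = 77*(1*(-5) + 132) = 77*(-5 + 132) = 77*127 = 9779)
R(P) = -5 + P²/8 (R(P) = -5 + (P*P)/8 = -5 + P²/8)
B(l) = 99/443 (B(l) = -99/(-443) = -99*(-1/443) = 99/443)
B(U) + X*R(18) = 99/443 + 14*(-5 + (⅛)*18²) = 99/443 + 14*(-5 + (⅛)*324) = 99/443 + 14*(-5 + 81/2) = 99/443 + 14*(71/2) = 99/443 + 497 = 220270/443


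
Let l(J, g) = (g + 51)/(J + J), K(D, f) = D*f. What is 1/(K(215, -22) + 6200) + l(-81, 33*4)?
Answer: -7468/6615 ≈ -1.1290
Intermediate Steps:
l(J, g) = (51 + g)/(2*J) (l(J, g) = (51 + g)/((2*J)) = (51 + g)*(1/(2*J)) = (51 + g)/(2*J))
1/(K(215, -22) + 6200) + l(-81, 33*4) = 1/(215*(-22) + 6200) + (1/2)*(51 + 33*4)/(-81) = 1/(-4730 + 6200) + (1/2)*(-1/81)*(51 + 132) = 1/1470 + (1/2)*(-1/81)*183 = 1/1470 - 61/54 = -7468/6615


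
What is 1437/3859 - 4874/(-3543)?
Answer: 23900057/13672437 ≈ 1.7480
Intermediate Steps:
1437/3859 - 4874/(-3543) = 1437*(1/3859) - 4874*(-1/3543) = 1437/3859 + 4874/3543 = 23900057/13672437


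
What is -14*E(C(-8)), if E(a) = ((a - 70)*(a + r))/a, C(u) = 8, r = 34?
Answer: 4557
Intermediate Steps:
E(a) = (-70 + a)*(34 + a)/a (E(a) = ((a - 70)*(a + 34))/a = ((-70 + a)*(34 + a))/a = (-70 + a)*(34 + a)/a)
-14*E(C(-8)) = -14*(-36 + 8 - 2380/8) = -14*(-36 + 8 - 2380*1/8) = -14*(-36 + 8 - 595/2) = -14*(-651/2) = 4557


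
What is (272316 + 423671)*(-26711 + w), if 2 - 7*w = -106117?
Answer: -56276116846/7 ≈ -8.0394e+9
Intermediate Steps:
w = 106119/7 (w = 2/7 - ⅐*(-106117) = 2/7 + 106117/7 = 106119/7 ≈ 15160.)
(272316 + 423671)*(-26711 + w) = (272316 + 423671)*(-26711 + 106119/7) = 695987*(-80858/7) = -56276116846/7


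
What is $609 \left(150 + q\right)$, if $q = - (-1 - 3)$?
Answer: $93786$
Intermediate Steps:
$q = 4$ ($q = \left(-1\right) \left(-4\right) = 4$)
$609 \left(150 + q\right) = 609 \left(150 + 4\right) = 609 \cdot 154 = 93786$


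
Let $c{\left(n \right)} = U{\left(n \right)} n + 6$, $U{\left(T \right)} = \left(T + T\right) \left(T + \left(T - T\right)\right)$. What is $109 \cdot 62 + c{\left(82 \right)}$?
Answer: $1109500$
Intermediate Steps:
$U{\left(T \right)} = 2 T^{2}$ ($U{\left(T \right)} = 2 T \left(T + 0\right) = 2 T T = 2 T^{2}$)
$c{\left(n \right)} = 6 + 2 n^{3}$ ($c{\left(n \right)} = 2 n^{2} n + 6 = 2 n^{3} + 6 = 6 + 2 n^{3}$)
$109 \cdot 62 + c{\left(82 \right)} = 109 \cdot 62 + \left(6 + 2 \cdot 82^{3}\right) = 6758 + \left(6 + 2 \cdot 551368\right) = 6758 + \left(6 + 1102736\right) = 6758 + 1102742 = 1109500$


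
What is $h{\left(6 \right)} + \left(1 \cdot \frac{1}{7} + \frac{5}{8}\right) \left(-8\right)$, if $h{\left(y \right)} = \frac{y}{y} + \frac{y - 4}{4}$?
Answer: $- \frac{65}{14} \approx -4.6429$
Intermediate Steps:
$h{\left(y \right)} = \frac{y}{4}$ ($h{\left(y \right)} = 1 + \left(y - 4\right) \frac{1}{4} = 1 + \left(-4 + y\right) \frac{1}{4} = 1 + \left(-1 + \frac{y}{4}\right) = \frac{y}{4}$)
$h{\left(6 \right)} + \left(1 \cdot \frac{1}{7} + \frac{5}{8}\right) \left(-8\right) = \frac{1}{4} \cdot 6 + \left(1 \cdot \frac{1}{7} + \frac{5}{8}\right) \left(-8\right) = \frac{3}{2} + \left(1 \cdot \frac{1}{7} + 5 \cdot \frac{1}{8}\right) \left(-8\right) = \frac{3}{2} + \left(\frac{1}{7} + \frac{5}{8}\right) \left(-8\right) = \frac{3}{2} + \frac{43}{56} \left(-8\right) = \frac{3}{2} - \frac{43}{7} = - \frac{65}{14}$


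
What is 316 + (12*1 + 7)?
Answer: 335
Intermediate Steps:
316 + (12*1 + 7) = 316 + (12 + 7) = 316 + 19 = 335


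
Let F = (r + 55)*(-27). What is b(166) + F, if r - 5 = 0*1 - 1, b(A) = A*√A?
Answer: -1593 + 166*√166 ≈ 545.76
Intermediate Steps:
b(A) = A^(3/2)
r = 4 (r = 5 + (0*1 - 1) = 5 + (0 - 1) = 5 - 1 = 4)
F = -1593 (F = (4 + 55)*(-27) = 59*(-27) = -1593)
b(166) + F = 166^(3/2) - 1593 = 166*√166 - 1593 = -1593 + 166*√166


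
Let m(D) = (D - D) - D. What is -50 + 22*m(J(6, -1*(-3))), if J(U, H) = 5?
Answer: -160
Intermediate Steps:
m(D) = -D (m(D) = 0 - D = -D)
-50 + 22*m(J(6, -1*(-3))) = -50 + 22*(-1*5) = -50 + 22*(-5) = -50 - 110 = -160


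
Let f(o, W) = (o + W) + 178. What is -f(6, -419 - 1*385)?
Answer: 620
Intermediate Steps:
f(o, W) = 178 + W + o (f(o, W) = (W + o) + 178 = 178 + W + o)
-f(6, -419 - 1*385) = -(178 + (-419 - 1*385) + 6) = -(178 + (-419 - 385) + 6) = -(178 - 804 + 6) = -1*(-620) = 620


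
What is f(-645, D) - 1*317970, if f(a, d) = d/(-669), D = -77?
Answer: -212721853/669 ≈ -3.1797e+5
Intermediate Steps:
f(a, d) = -d/669
f(-645, D) - 1*317970 = -1/669*(-77) - 1*317970 = 77/669 - 317970 = -212721853/669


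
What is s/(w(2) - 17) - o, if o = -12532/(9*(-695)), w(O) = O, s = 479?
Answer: -42455/1251 ≈ -33.937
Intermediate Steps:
o = 12532/6255 (o = -12532/(-6255) = -12532*(-1/6255) = 12532/6255 ≈ 2.0035)
s/(w(2) - 17) - o = 479/(2 - 17) - 1*12532/6255 = 479/(-15) - 12532/6255 = -1/15*479 - 12532/6255 = -479/15 - 12532/6255 = -42455/1251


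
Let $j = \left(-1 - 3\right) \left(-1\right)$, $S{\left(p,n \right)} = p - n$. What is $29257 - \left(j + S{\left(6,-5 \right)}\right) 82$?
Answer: $28027$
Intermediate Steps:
$j = 4$ ($j = \left(-4\right) \left(-1\right) = 4$)
$29257 - \left(j + S{\left(6,-5 \right)}\right) 82 = 29257 - \left(4 + \left(6 - -5\right)\right) 82 = 29257 - \left(4 + \left(6 + 5\right)\right) 82 = 29257 - \left(4 + 11\right) 82 = 29257 - 15 \cdot 82 = 29257 - 1230 = 28027$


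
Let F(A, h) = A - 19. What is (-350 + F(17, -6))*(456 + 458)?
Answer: -321728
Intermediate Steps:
F(A, h) = -19 + A
(-350 + F(17, -6))*(456 + 458) = (-350 + (-19 + 17))*(456 + 458) = (-350 - 2)*914 = -352*914 = -321728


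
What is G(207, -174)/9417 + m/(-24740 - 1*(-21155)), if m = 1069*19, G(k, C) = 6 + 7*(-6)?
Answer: -63799249/11253315 ≈ -5.6694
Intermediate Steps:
G(k, C) = -36 (G(k, C) = 6 - 42 = -36)
m = 20311
G(207, -174)/9417 + m/(-24740 - 1*(-21155)) = -36/9417 + 20311/(-24740 - 1*(-21155)) = -36*1/9417 + 20311/(-24740 + 21155) = -12/3139 + 20311/(-3585) = -12/3139 + 20311*(-1/3585) = -12/3139 - 20311/3585 = -63799249/11253315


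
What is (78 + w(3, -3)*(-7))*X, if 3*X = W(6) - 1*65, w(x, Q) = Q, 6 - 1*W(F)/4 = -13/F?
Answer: -1067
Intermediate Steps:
W(F) = 24 + 52/F (W(F) = 24 - (-52)/F = 24 + 52/F)
X = -97/9 (X = ((24 + 52/6) - 1*65)/3 = ((24 + 52*(⅙)) - 65)/3 = ((24 + 26/3) - 65)/3 = (98/3 - 65)/3 = (⅓)*(-97/3) = -97/9 ≈ -10.778)
(78 + w(3, -3)*(-7))*X = (78 - 3*(-7))*(-97/9) = (78 + 21)*(-97/9) = 99*(-97/9) = -1067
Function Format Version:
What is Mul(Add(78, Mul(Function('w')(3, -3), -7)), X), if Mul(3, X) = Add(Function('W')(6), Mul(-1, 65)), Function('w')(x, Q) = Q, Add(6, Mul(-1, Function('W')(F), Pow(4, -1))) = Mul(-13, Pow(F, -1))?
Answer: -1067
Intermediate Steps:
Function('W')(F) = Add(24, Mul(52, Pow(F, -1))) (Function('W')(F) = Add(24, Mul(-4, Mul(-13, Pow(F, -1)))) = Add(24, Mul(52, Pow(F, -1))))
X = Rational(-97, 9) (X = Mul(Rational(1, 3), Add(Add(24, Mul(52, Pow(6, -1))), Mul(-1, 65))) = Mul(Rational(1, 3), Add(Add(24, Mul(52, Rational(1, 6))), -65)) = Mul(Rational(1, 3), Add(Add(24, Rational(26, 3)), -65)) = Mul(Rational(1, 3), Add(Rational(98, 3), -65)) = Mul(Rational(1, 3), Rational(-97, 3)) = Rational(-97, 9) ≈ -10.778)
Mul(Add(78, Mul(Function('w')(3, -3), -7)), X) = Mul(Add(78, Mul(-3, -7)), Rational(-97, 9)) = Mul(Add(78, 21), Rational(-97, 9)) = Mul(99, Rational(-97, 9)) = -1067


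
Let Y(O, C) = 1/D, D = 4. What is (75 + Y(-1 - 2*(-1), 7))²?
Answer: 90601/16 ≈ 5662.6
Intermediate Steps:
Y(O, C) = ¼ (Y(O, C) = 1/4 = ¼)
(75 + Y(-1 - 2*(-1), 7))² = (75 + ¼)² = (301/4)² = 90601/16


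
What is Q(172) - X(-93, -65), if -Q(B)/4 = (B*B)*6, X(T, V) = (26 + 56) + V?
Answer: -710033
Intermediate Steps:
X(T, V) = 82 + V
Q(B) = -24*B**2 (Q(B) = -4*B*B*6 = -4*B**2*6 = -24*B**2)
Q(172) - X(-93, -65) = -24*172**2 - (82 - 65) = -24*29584 - 1*17 = -710016 - 17 = -710033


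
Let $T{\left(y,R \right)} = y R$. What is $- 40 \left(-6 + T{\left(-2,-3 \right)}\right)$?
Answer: $0$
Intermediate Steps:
$T{\left(y,R \right)} = R y$
$- 40 \left(-6 + T{\left(-2,-3 \right)}\right) = - 40 \left(-6 - -6\right) = - 40 \left(-6 + 6\right) = \left(-40\right) 0 = 0$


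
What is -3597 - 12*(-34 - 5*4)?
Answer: -2949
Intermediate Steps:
-3597 - 12*(-34 - 5*4) = -3597 - 12*(-34 - 20) = -3597 - 12*(-54) = -3597 - 1*(-648) = -3597 + 648 = -2949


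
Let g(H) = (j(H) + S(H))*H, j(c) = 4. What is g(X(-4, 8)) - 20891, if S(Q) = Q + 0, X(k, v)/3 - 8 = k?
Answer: -20699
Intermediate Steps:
X(k, v) = 24 + 3*k
S(Q) = Q
g(H) = H*(4 + H) (g(H) = (4 + H)*H = H*(4 + H))
g(X(-4, 8)) - 20891 = (24 + 3*(-4))*(4 + (24 + 3*(-4))) - 20891 = (24 - 12)*(4 + (24 - 12)) - 20891 = 12*(4 + 12) - 20891 = 12*16 - 20891 = 192 - 20891 = -20699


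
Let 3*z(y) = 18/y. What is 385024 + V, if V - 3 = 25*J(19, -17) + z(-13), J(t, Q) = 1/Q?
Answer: 85090540/221 ≈ 3.8503e+5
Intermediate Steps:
z(y) = 6/y (z(y) = (18/y)/3 = 6/y)
V = 236/221 (V = 3 + (25/(-17) + 6/(-13)) = 3 + (25*(-1/17) + 6*(-1/13)) = 3 + (-25/17 - 6/13) = 3 - 427/221 = 236/221 ≈ 1.0679)
385024 + V = 385024 + 236/221 = 85090540/221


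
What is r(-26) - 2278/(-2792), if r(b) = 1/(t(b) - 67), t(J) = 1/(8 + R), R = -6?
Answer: 148695/185668 ≈ 0.80087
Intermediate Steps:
t(J) = ½ (t(J) = 1/(8 - 6) = 1/2 = ½)
r(b) = -2/133 (r(b) = 1/(½ - 67) = 1/(-133/2) = -2/133)
r(-26) - 2278/(-2792) = -2/133 - 2278/(-2792) = -2/133 - 2278*(-1)/2792 = -2/133 - 1*(-1139/1396) = -2/133 + 1139/1396 = 148695/185668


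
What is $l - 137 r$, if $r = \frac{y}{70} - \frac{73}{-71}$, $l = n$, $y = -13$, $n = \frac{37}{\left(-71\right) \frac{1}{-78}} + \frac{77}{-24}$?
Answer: $- \frac{4650533}{59640} \approx -77.977$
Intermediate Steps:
$n = \frac{63797}{1704}$ ($n = \frac{37}{\left(-71\right) \left(- \frac{1}{78}\right)} + 77 \left(- \frac{1}{24}\right) = \frac{37}{\frac{71}{78}} - \frac{77}{24} = 37 \cdot \frac{78}{71} - \frac{77}{24} = \frac{2886}{71} - \frac{77}{24} = \frac{63797}{1704} \approx 37.44$)
$l = \frac{63797}{1704} \approx 37.44$
$r = \frac{4187}{4970}$ ($r = - \frac{13}{70} - \frac{73}{-71} = \left(-13\right) \frac{1}{70} - - \frac{73}{71} = - \frac{13}{70} + \frac{73}{71} = \frac{4187}{4970} \approx 0.84245$)
$l - 137 r = \frac{63797}{1704} - \frac{573619}{4970} = - \frac{4650533}{59640}$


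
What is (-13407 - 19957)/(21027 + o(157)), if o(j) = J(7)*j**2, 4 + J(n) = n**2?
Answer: -8341/282558 ≈ -0.029520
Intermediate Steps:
J(n) = -4 + n**2
o(j) = 45*j**2 (o(j) = (-4 + 7**2)*j**2 = (-4 + 49)*j**2 = 45*j**2)
(-13407 - 19957)/(21027 + o(157)) = (-13407 - 19957)/(21027 + 45*157**2) = -33364/(21027 + 45*24649) = -33364/(21027 + 1109205) = -33364/1130232 = -33364*1/1130232 = -8341/282558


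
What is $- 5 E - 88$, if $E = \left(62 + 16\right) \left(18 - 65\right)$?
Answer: $18242$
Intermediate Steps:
$E = -3666$ ($E = 78 \left(-47\right) = -3666$)
$- 5 E - 88 = \left(-5\right) \left(-3666\right) - 88 = 18330 - 88 = 18242$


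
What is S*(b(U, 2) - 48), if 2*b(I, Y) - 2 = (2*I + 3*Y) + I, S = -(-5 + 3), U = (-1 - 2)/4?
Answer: -361/4 ≈ -90.250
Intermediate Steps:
U = -¾ (U = (¼)*(-3) = -¾ ≈ -0.75000)
S = 2 (S = -1*(-2) = 2)
b(I, Y) = 1 + 3*I/2 + 3*Y/2 (b(I, Y) = 1 + ((2*I + 3*Y) + I)/2 = 1 + (3*I + 3*Y)/2 = 1 + (3*I/2 + 3*Y/2) = 1 + 3*I/2 + 3*Y/2)
S*(b(U, 2) - 48) = 2*((1 + (3/2)*(-¾) + (3/2)*2) - 48) = 2*((1 - 9/8 + 3) - 48) = 2*(23/8 - 48) = 2*(-361/8) = -361/4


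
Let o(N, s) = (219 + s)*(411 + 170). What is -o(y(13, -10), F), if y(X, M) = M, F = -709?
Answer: 284690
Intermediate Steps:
o(N, s) = 127239 + 581*s (o(N, s) = (219 + s)*581 = 127239 + 581*s)
-o(y(13, -10), F) = -(127239 + 581*(-709)) = -(127239 - 411929) = -1*(-284690) = 284690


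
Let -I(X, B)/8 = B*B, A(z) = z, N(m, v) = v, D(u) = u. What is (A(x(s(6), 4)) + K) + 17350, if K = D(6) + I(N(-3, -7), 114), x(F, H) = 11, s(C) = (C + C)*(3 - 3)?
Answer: -86601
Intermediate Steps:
s(C) = 0 (s(C) = (2*C)*0 = 0)
I(X, B) = -8*B**2 (I(X, B) = -8*B*B = -8*B**2)
K = -103962 (K = 6 - 8*114**2 = 6 - 8*12996 = 6 - 103968 = -103962)
(A(x(s(6), 4)) + K) + 17350 = (11 - 103962) + 17350 = -103951 + 17350 = -86601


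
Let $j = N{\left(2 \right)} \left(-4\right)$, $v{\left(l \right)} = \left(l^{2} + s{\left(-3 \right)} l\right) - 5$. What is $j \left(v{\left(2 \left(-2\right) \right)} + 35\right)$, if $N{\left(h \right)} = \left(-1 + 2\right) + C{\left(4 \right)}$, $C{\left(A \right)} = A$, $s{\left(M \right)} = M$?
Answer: $-1160$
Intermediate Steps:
$N{\left(h \right)} = 5$ ($N{\left(h \right)} = \left(-1 + 2\right) + 4 = 1 + 4 = 5$)
$v{\left(l \right)} = -5 + l^{2} - 3 l$ ($v{\left(l \right)} = \left(l^{2} - 3 l\right) - 5 = -5 + l^{2} - 3 l$)
$j = -20$ ($j = 5 \left(-4\right) = -20$)
$j \left(v{\left(2 \left(-2\right) \right)} + 35\right) = - 20 \left(\left(-5 + \left(2 \left(-2\right)\right)^{2} - 3 \cdot 2 \left(-2\right)\right) + 35\right) = - 20 \left(\left(-5 + \left(-4\right)^{2} - -12\right) + 35\right) = - 20 \left(\left(-5 + 16 + 12\right) + 35\right) = - 20 \left(23 + 35\right) = \left(-20\right) 58 = -1160$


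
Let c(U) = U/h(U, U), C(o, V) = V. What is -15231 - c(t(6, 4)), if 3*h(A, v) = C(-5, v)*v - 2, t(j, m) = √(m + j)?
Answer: -15231 - 3*√10/8 ≈ -15232.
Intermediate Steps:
t(j, m) = √(j + m)
h(A, v) = -⅔ + v²/3 (h(A, v) = (v*v - 2)/3 = (v² - 2)/3 = (-2 + v²)/3 = -⅔ + v²/3)
c(U) = U/(-⅔ + U²/3)
-15231 - c(t(6, 4)) = -15231 - 3*√(6 + 4)/(-2 + (√(6 + 4))²) = -15231 - 3*√10/(-2 + (√10)²) = -15231 - 3*√10/(-2 + 10) = -15231 - 3*√10/8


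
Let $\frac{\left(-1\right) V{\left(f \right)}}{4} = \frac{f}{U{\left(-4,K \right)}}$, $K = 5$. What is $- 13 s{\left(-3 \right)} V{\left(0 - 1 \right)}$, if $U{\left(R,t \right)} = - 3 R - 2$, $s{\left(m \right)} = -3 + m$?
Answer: $\frac{156}{5} \approx 31.2$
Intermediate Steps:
$U{\left(R,t \right)} = -2 - 3 R$
$V{\left(f \right)} = - \frac{2 f}{5}$ ($V{\left(f \right)} = - 4 \frac{f}{-2 - -12} = - 4 \frac{f}{-2 + 12} = - 4 \frac{f}{10} = - \frac{2 f}{5}$)
$- 13 s{\left(-3 \right)} V{\left(0 - 1 \right)} = - 13 \left(-3 - 3\right) \left(- \frac{2 \left(0 - 1\right)}{5}\right) = \left(-13\right) \left(-6\right) \left(- \frac{2 \left(0 - 1\right)}{5}\right) = 78 \left(\left(- \frac{2}{5}\right) \left(-1\right)\right) = 78 \cdot \frac{2}{5} = \frac{156}{5}$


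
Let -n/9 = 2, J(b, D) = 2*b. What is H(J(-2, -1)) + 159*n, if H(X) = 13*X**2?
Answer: -2654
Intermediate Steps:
n = -18 (n = -9*2 = -18)
H(J(-2, -1)) + 159*n = 13*(2*(-2))**2 + 159*(-18) = 13*(-4)**2 - 2862 = 13*16 - 2862 = 208 - 2862 = -2654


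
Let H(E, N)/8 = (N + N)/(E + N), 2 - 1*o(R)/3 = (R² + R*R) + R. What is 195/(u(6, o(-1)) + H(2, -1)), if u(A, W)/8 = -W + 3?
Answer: -195/16 ≈ -12.188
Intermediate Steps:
o(R) = 6 - 6*R² - 3*R (o(R) = 6 - 3*((R² + R*R) + R) = 6 - 3*((R² + R²) + R) = 6 - 3*(2*R² + R) = 6 - 3*(R + 2*R²) = 6 + (-6*R² - 3*R) = 6 - 6*R² - 3*R)
u(A, W) = 24 - 8*W (u(A, W) = 8*(-W + 3) = 8*(3 - W) = 24 - 8*W)
H(E, N) = 16*N/(E + N) (H(E, N) = 8*((N + N)/(E + N)) = 8*((2*N)/(E + N)) = 8*(2*N/(E + N)) = 16*N/(E + N))
195/(u(6, o(-1)) + H(2, -1)) = 195/((24 - 8*(6 - 6*(-1)² - 3*(-1))) + 16*(-1)/(2 - 1)) = 195/((24 - 8*(6 - 6*1 + 3)) + 16*(-1)/1) = 195/((24 - 8*(6 - 6 + 3)) + 16*(-1)*1) = 195/((24 - 8*3) - 16) = 195/((24 - 24) - 16) = 195/(0 - 16) = 195/(-16) = 195*(-1/16) = -195/16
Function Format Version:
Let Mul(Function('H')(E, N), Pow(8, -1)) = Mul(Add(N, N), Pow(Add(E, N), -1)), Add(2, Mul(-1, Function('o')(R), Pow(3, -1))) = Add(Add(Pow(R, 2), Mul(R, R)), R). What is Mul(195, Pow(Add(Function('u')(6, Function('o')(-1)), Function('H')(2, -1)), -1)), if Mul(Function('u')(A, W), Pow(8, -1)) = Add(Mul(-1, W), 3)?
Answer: Rational(-195, 16) ≈ -12.188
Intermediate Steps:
Function('o')(R) = Add(6, Mul(-6, Pow(R, 2)), Mul(-3, R)) (Function('o')(R) = Add(6, Mul(-3, Add(Add(Pow(R, 2), Mul(R, R)), R))) = Add(6, Mul(-3, Add(Add(Pow(R, 2), Pow(R, 2)), R))) = Add(6, Mul(-3, Add(Mul(2, Pow(R, 2)), R))) = Add(6, Mul(-3, Add(R, Mul(2, Pow(R, 2))))) = Add(6, Add(Mul(-6, Pow(R, 2)), Mul(-3, R))) = Add(6, Mul(-6, Pow(R, 2)), Mul(-3, R)))
Function('u')(A, W) = Add(24, Mul(-8, W)) (Function('u')(A, W) = Mul(8, Add(Mul(-1, W), 3)) = Mul(8, Add(3, Mul(-1, W))) = Add(24, Mul(-8, W)))
Function('H')(E, N) = Mul(16, N, Pow(Add(E, N), -1)) (Function('H')(E, N) = Mul(8, Mul(Add(N, N), Pow(Add(E, N), -1))) = Mul(8, Mul(Mul(2, N), Pow(Add(E, N), -1))) = Mul(8, Mul(2, N, Pow(Add(E, N), -1))) = Mul(16, N, Pow(Add(E, N), -1)))
Mul(195, Pow(Add(Function('u')(6, Function('o')(-1)), Function('H')(2, -1)), -1)) = Mul(195, Pow(Add(Add(24, Mul(-8, Add(6, Mul(-6, Pow(-1, 2)), Mul(-3, -1)))), Mul(16, -1, Pow(Add(2, -1), -1))), -1)) = Mul(195, Pow(Add(Add(24, Mul(-8, Add(6, Mul(-6, 1), 3))), Mul(16, -1, Pow(1, -1))), -1)) = Mul(195, Pow(Add(Add(24, Mul(-8, Add(6, -6, 3))), Mul(16, -1, 1)), -1)) = Mul(195, Pow(Add(Add(24, Mul(-8, 3)), -16), -1)) = Mul(195, Pow(Add(Add(24, -24), -16), -1)) = Mul(195, Pow(Add(0, -16), -1)) = Mul(195, Pow(-16, -1)) = Mul(195, Rational(-1, 16)) = Rational(-195, 16)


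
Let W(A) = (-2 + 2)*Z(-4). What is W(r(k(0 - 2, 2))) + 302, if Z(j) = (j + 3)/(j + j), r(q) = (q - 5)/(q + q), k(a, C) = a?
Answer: 302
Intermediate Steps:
r(q) = (-5 + q)/(2*q) (r(q) = (-5 + q)/((2*q)) = (-5 + q)*(1/(2*q)) = (-5 + q)/(2*q))
Z(j) = (3 + j)/(2*j) (Z(j) = (3 + j)/((2*j)) = (3 + j)*(1/(2*j)) = (3 + j)/(2*j))
W(A) = 0 (W(A) = (-2 + 2)*((½)*(3 - 4)/(-4)) = 0*((½)*(-¼)*(-1)) = 0*(⅛) = 0)
W(r(k(0 - 2, 2))) + 302 = 0 + 302 = 302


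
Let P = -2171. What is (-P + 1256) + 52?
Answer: 3479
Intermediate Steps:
(-P + 1256) + 52 = (-1*(-2171) + 1256) + 52 = (2171 + 1256) + 52 = 3427 + 52 = 3479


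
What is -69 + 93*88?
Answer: 8115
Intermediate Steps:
-69 + 93*88 = -69 + 8184 = 8115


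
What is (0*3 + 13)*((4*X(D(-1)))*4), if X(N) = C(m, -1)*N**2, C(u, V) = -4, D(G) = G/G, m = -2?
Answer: -832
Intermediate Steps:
D(G) = 1
X(N) = -4*N**2
(0*3 + 13)*((4*X(D(-1)))*4) = (0*3 + 13)*((4*(-4*1**2))*4) = (0 + 13)*((4*(-4*1))*4) = 13*((4*(-4))*4) = 13*(-16*4) = 13*(-64) = -832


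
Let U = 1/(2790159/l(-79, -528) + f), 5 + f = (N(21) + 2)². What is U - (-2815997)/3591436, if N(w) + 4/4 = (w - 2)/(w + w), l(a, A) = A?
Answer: 1155343700834237/1473845349528844 ≈ 0.78390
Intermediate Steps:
N(w) = -1 + (-2 + w)/(2*w) (N(w) = -1 + (w - 2)/(w + w) = -1 + (-2 + w)/((2*w)) = -1 + (-2 + w)*(1/(2*w)) = -1 + (-2 + w)/(2*w))
f = -5099/1764 (f = -5 + ((½)*(-2 - 1*21)/21 + 2)² = -5 + ((½)*(1/21)*(-2 - 21) + 2)² = -5 + ((½)*(1/21)*(-23) + 2)² = -5 + (-23/42 + 2)² = -5 + (61/42)² = -5 + 3721/1764 = -5099/1764 ≈ -2.8906)
U = -77616/410377729 (U = 1/(2790159/(-528) - 5099/1764) = 1/(2790159*(-1/528) - 5099/1764) = 1/(-930053/176 - 5099/1764) = 1/(-410377729/77616) = -77616/410377729 ≈ -0.00018913)
U - (-2815997)/3591436 = -77616/410377729 - (-2815997)/3591436 = -77616/410377729 - 1*(-2815997/3591436) = -77616/410377729 + 2815997/3591436 = 1155343700834237/1473845349528844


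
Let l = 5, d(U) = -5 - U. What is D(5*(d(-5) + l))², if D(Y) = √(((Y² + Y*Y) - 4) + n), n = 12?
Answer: 1258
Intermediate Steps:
D(Y) = √(8 + 2*Y²) (D(Y) = √(((Y² + Y*Y) - 4) + 12) = √(((Y² + Y²) - 4) + 12) = √((2*Y² - 4) + 12) = √((-4 + 2*Y²) + 12) = √(8 + 2*Y²))
D(5*(d(-5) + l))² = (√(8 + 2*(5*((-5 - 1*(-5)) + 5))²))² = (√(8 + 2*(5*((-5 + 5) + 5))²))² = (√(8 + 2*(5*(0 + 5))²))² = (√(8 + 2*(5*5)²))² = (√(8 + 2*25²))² = (√(8 + 2*625))² = (√(8 + 1250))² = (√1258)² = 1258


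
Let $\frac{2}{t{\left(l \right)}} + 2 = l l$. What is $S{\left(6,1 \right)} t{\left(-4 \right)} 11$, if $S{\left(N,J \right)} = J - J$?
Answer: $0$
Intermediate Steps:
$S{\left(N,J \right)} = 0$
$t{\left(l \right)} = \frac{2}{-2 + l^{2}}$ ($t{\left(l \right)} = \frac{2}{-2 + l l} = \frac{2}{-2 + l^{2}}$)
$S{\left(6,1 \right)} t{\left(-4 \right)} 11 = 0 \frac{2}{-2 + \left(-4\right)^{2}} \cdot 11 = 0 \frac{2}{-2 + 16} \cdot 11 = 0 \cdot \frac{2}{14} \cdot 11 = 0 \cdot 2 \cdot \frac{1}{14} \cdot 11 = 0 \cdot \frac{1}{7} \cdot 11 = 0 \cdot 11 = 0$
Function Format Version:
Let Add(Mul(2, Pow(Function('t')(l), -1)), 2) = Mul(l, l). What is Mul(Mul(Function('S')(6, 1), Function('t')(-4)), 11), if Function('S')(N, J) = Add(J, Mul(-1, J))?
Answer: 0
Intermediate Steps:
Function('S')(N, J) = 0
Function('t')(l) = Mul(2, Pow(Add(-2, Pow(l, 2)), -1)) (Function('t')(l) = Mul(2, Pow(Add(-2, Mul(l, l)), -1)) = Mul(2, Pow(Add(-2, Pow(l, 2)), -1)))
Mul(Mul(Function('S')(6, 1), Function('t')(-4)), 11) = Mul(Mul(0, Mul(2, Pow(Add(-2, Pow(-4, 2)), -1))), 11) = Mul(Mul(0, Mul(2, Pow(Add(-2, 16), -1))), 11) = Mul(Mul(0, Mul(2, Pow(14, -1))), 11) = Mul(Mul(0, Mul(2, Rational(1, 14))), 11) = Mul(Mul(0, Rational(1, 7)), 11) = Mul(0, 11) = 0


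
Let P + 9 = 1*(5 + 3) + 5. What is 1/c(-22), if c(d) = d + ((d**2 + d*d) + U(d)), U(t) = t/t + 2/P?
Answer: 2/1895 ≈ 0.0010554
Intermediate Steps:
P = 4 (P = -9 + (1*(5 + 3) + 5) = -9 + (1*8 + 5) = -9 + (8 + 5) = -9 + 13 = 4)
U(t) = 3/2 (U(t) = t/t + 2/4 = 1 + 2*(1/4) = 1 + 1/2 = 3/2)
c(d) = 3/2 + d + 2*d**2 (c(d) = d + ((d**2 + d*d) + 3/2) = d + ((d**2 + d**2) + 3/2) = d + (2*d**2 + 3/2) = d + (3/2 + 2*d**2) = 3/2 + d + 2*d**2)
1/c(-22) = 1/(3/2 - 22 + 2*(-22)**2) = 1/(3/2 - 22 + 2*484) = 1/(3/2 - 22 + 968) = 1/(1895/2) = 2/1895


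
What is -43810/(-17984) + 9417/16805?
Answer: 452791189/151110560 ≈ 2.9964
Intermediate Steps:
-43810/(-17984) + 9417/16805 = -43810*(-1/17984) + 9417*(1/16805) = 21905/8992 + 9417/16805 = 452791189/151110560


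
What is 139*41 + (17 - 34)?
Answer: 5682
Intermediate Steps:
139*41 + (17 - 34) = 5699 - 17 = 5682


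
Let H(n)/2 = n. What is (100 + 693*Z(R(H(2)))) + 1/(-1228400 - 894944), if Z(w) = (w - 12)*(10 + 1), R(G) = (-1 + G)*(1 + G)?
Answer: 48771088335/2123344 ≈ 22969.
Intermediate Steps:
H(n) = 2*n
R(G) = (1 + G)*(-1 + G)
Z(w) = -132 + 11*w (Z(w) = (-12 + w)*11 = -132 + 11*w)
(100 + 693*Z(R(H(2)))) + 1/(-1228400 - 894944) = (100 + 693*(-132 + 11*(-1 + (2*2)**2))) + 1/(-1228400 - 894944) = (100 + 693*(-132 + 11*(-1 + 4**2))) + 1/(-2123344) = (100 + 693*(-132 + 11*(-1 + 16))) - 1/2123344 = (100 + 693*(-132 + 11*15)) - 1/2123344 = (100 + 693*(-132 + 165)) - 1/2123344 = (100 + 693*33) - 1/2123344 = (100 + 22869) - 1/2123344 = 22969 - 1/2123344 = 48771088335/2123344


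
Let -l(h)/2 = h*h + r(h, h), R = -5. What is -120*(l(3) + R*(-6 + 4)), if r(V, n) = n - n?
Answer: 960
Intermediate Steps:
r(V, n) = 0
l(h) = -2*h**2 (l(h) = -2*(h*h + 0) = -2*(h**2 + 0) = -2*h**2)
-120*(l(3) + R*(-6 + 4)) = -120*(-2*3**2 - 5*(-6 + 4)) = -120*(-2*9 - 5*(-2)) = -120*(-18 + 10) = -120*(-8) = 960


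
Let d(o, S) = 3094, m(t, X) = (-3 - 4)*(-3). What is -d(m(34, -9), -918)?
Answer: -3094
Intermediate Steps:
m(t, X) = 21 (m(t, X) = -7*(-3) = 21)
-d(m(34, -9), -918) = -1*3094 = -3094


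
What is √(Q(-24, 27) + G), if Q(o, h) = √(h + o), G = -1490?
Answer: √(-1490 + √3) ≈ 38.578*I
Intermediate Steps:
√(Q(-24, 27) + G) = √(√(27 - 24) - 1490) = √(√3 - 1490) = √(-1490 + √3)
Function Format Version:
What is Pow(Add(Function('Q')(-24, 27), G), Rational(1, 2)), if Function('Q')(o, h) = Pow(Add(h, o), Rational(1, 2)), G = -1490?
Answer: Pow(Add(-1490, Pow(3, Rational(1, 2))), Rational(1, 2)) ≈ Mul(38.578, I)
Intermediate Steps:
Pow(Add(Function('Q')(-24, 27), G), Rational(1, 2)) = Pow(Add(Pow(Add(27, -24), Rational(1, 2)), -1490), Rational(1, 2)) = Pow(Add(Pow(3, Rational(1, 2)), -1490), Rational(1, 2)) = Pow(Add(-1490, Pow(3, Rational(1, 2))), Rational(1, 2))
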